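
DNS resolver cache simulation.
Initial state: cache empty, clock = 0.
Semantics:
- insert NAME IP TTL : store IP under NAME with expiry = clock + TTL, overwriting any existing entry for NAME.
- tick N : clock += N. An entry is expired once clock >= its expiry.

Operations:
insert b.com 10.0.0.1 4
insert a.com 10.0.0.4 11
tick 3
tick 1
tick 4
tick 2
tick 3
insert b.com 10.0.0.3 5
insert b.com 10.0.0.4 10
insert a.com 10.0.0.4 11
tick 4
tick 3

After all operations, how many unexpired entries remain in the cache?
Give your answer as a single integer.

Op 1: insert b.com -> 10.0.0.1 (expiry=0+4=4). clock=0
Op 2: insert a.com -> 10.0.0.4 (expiry=0+11=11). clock=0
Op 3: tick 3 -> clock=3.
Op 4: tick 1 -> clock=4. purged={b.com}
Op 5: tick 4 -> clock=8.
Op 6: tick 2 -> clock=10.
Op 7: tick 3 -> clock=13. purged={a.com}
Op 8: insert b.com -> 10.0.0.3 (expiry=13+5=18). clock=13
Op 9: insert b.com -> 10.0.0.4 (expiry=13+10=23). clock=13
Op 10: insert a.com -> 10.0.0.4 (expiry=13+11=24). clock=13
Op 11: tick 4 -> clock=17.
Op 12: tick 3 -> clock=20.
Final cache (unexpired): {a.com,b.com} -> size=2

Answer: 2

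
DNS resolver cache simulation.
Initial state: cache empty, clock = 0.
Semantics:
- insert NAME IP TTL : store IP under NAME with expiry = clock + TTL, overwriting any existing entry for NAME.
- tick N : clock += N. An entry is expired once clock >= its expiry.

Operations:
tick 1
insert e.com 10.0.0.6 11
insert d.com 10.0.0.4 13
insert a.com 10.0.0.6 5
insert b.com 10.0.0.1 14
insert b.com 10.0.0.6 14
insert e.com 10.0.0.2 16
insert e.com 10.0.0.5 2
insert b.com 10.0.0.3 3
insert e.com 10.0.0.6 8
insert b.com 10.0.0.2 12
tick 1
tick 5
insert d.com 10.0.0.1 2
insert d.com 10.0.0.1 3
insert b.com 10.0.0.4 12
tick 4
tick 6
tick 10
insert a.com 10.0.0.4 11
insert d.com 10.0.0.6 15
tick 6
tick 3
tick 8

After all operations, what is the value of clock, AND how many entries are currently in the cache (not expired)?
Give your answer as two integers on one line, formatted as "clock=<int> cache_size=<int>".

Answer: clock=44 cache_size=0

Derivation:
Op 1: tick 1 -> clock=1.
Op 2: insert e.com -> 10.0.0.6 (expiry=1+11=12). clock=1
Op 3: insert d.com -> 10.0.0.4 (expiry=1+13=14). clock=1
Op 4: insert a.com -> 10.0.0.6 (expiry=1+5=6). clock=1
Op 5: insert b.com -> 10.0.0.1 (expiry=1+14=15). clock=1
Op 6: insert b.com -> 10.0.0.6 (expiry=1+14=15). clock=1
Op 7: insert e.com -> 10.0.0.2 (expiry=1+16=17). clock=1
Op 8: insert e.com -> 10.0.0.5 (expiry=1+2=3). clock=1
Op 9: insert b.com -> 10.0.0.3 (expiry=1+3=4). clock=1
Op 10: insert e.com -> 10.0.0.6 (expiry=1+8=9). clock=1
Op 11: insert b.com -> 10.0.0.2 (expiry=1+12=13). clock=1
Op 12: tick 1 -> clock=2.
Op 13: tick 5 -> clock=7. purged={a.com}
Op 14: insert d.com -> 10.0.0.1 (expiry=7+2=9). clock=7
Op 15: insert d.com -> 10.0.0.1 (expiry=7+3=10). clock=7
Op 16: insert b.com -> 10.0.0.4 (expiry=7+12=19). clock=7
Op 17: tick 4 -> clock=11. purged={d.com,e.com}
Op 18: tick 6 -> clock=17.
Op 19: tick 10 -> clock=27. purged={b.com}
Op 20: insert a.com -> 10.0.0.4 (expiry=27+11=38). clock=27
Op 21: insert d.com -> 10.0.0.6 (expiry=27+15=42). clock=27
Op 22: tick 6 -> clock=33.
Op 23: tick 3 -> clock=36.
Op 24: tick 8 -> clock=44. purged={a.com,d.com}
Final clock = 44
Final cache (unexpired): {} -> size=0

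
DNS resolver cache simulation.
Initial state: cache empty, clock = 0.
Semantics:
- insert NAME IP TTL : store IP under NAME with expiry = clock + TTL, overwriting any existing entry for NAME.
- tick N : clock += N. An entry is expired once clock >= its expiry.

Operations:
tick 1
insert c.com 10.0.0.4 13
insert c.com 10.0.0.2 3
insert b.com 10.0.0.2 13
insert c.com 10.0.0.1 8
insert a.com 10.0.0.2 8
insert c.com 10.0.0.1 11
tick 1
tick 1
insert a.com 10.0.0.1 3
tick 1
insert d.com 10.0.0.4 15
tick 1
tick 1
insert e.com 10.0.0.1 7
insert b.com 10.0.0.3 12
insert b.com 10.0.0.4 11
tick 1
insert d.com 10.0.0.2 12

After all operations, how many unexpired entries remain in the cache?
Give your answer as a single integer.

Op 1: tick 1 -> clock=1.
Op 2: insert c.com -> 10.0.0.4 (expiry=1+13=14). clock=1
Op 3: insert c.com -> 10.0.0.2 (expiry=1+3=4). clock=1
Op 4: insert b.com -> 10.0.0.2 (expiry=1+13=14). clock=1
Op 5: insert c.com -> 10.0.0.1 (expiry=1+8=9). clock=1
Op 6: insert a.com -> 10.0.0.2 (expiry=1+8=9). clock=1
Op 7: insert c.com -> 10.0.0.1 (expiry=1+11=12). clock=1
Op 8: tick 1 -> clock=2.
Op 9: tick 1 -> clock=3.
Op 10: insert a.com -> 10.0.0.1 (expiry=3+3=6). clock=3
Op 11: tick 1 -> clock=4.
Op 12: insert d.com -> 10.0.0.4 (expiry=4+15=19). clock=4
Op 13: tick 1 -> clock=5.
Op 14: tick 1 -> clock=6. purged={a.com}
Op 15: insert e.com -> 10.0.0.1 (expiry=6+7=13). clock=6
Op 16: insert b.com -> 10.0.0.3 (expiry=6+12=18). clock=6
Op 17: insert b.com -> 10.0.0.4 (expiry=6+11=17). clock=6
Op 18: tick 1 -> clock=7.
Op 19: insert d.com -> 10.0.0.2 (expiry=7+12=19). clock=7
Final cache (unexpired): {b.com,c.com,d.com,e.com} -> size=4

Answer: 4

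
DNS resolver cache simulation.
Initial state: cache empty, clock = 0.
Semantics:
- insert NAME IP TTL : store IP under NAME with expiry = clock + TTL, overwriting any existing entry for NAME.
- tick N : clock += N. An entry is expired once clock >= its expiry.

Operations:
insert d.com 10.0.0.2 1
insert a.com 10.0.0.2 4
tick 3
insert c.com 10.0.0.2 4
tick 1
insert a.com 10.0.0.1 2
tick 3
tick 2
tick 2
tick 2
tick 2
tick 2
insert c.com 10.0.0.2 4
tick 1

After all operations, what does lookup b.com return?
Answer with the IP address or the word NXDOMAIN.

Op 1: insert d.com -> 10.0.0.2 (expiry=0+1=1). clock=0
Op 2: insert a.com -> 10.0.0.2 (expiry=0+4=4). clock=0
Op 3: tick 3 -> clock=3. purged={d.com}
Op 4: insert c.com -> 10.0.0.2 (expiry=3+4=7). clock=3
Op 5: tick 1 -> clock=4. purged={a.com}
Op 6: insert a.com -> 10.0.0.1 (expiry=4+2=6). clock=4
Op 7: tick 3 -> clock=7. purged={a.com,c.com}
Op 8: tick 2 -> clock=9.
Op 9: tick 2 -> clock=11.
Op 10: tick 2 -> clock=13.
Op 11: tick 2 -> clock=15.
Op 12: tick 2 -> clock=17.
Op 13: insert c.com -> 10.0.0.2 (expiry=17+4=21). clock=17
Op 14: tick 1 -> clock=18.
lookup b.com: not in cache (expired or never inserted)

Answer: NXDOMAIN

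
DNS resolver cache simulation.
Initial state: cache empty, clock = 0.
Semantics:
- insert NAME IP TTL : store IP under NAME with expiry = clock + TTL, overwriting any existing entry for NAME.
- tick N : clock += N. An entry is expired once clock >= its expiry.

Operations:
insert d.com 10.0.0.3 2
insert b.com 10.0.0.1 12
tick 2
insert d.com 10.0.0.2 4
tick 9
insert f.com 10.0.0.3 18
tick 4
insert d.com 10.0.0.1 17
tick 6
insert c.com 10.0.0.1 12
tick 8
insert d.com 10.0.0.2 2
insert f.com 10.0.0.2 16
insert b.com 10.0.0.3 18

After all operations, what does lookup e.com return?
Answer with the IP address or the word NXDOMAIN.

Op 1: insert d.com -> 10.0.0.3 (expiry=0+2=2). clock=0
Op 2: insert b.com -> 10.0.0.1 (expiry=0+12=12). clock=0
Op 3: tick 2 -> clock=2. purged={d.com}
Op 4: insert d.com -> 10.0.0.2 (expiry=2+4=6). clock=2
Op 5: tick 9 -> clock=11. purged={d.com}
Op 6: insert f.com -> 10.0.0.3 (expiry=11+18=29). clock=11
Op 7: tick 4 -> clock=15. purged={b.com}
Op 8: insert d.com -> 10.0.0.1 (expiry=15+17=32). clock=15
Op 9: tick 6 -> clock=21.
Op 10: insert c.com -> 10.0.0.1 (expiry=21+12=33). clock=21
Op 11: tick 8 -> clock=29. purged={f.com}
Op 12: insert d.com -> 10.0.0.2 (expiry=29+2=31). clock=29
Op 13: insert f.com -> 10.0.0.2 (expiry=29+16=45). clock=29
Op 14: insert b.com -> 10.0.0.3 (expiry=29+18=47). clock=29
lookup e.com: not in cache (expired or never inserted)

Answer: NXDOMAIN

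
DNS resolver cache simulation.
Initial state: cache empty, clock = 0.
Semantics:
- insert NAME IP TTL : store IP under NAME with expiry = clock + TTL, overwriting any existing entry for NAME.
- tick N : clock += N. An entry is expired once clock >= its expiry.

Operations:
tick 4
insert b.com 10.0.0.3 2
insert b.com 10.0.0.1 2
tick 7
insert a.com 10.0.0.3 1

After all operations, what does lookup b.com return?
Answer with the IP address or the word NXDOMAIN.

Answer: NXDOMAIN

Derivation:
Op 1: tick 4 -> clock=4.
Op 2: insert b.com -> 10.0.0.3 (expiry=4+2=6). clock=4
Op 3: insert b.com -> 10.0.0.1 (expiry=4+2=6). clock=4
Op 4: tick 7 -> clock=11. purged={b.com}
Op 5: insert a.com -> 10.0.0.3 (expiry=11+1=12). clock=11
lookup b.com: not in cache (expired or never inserted)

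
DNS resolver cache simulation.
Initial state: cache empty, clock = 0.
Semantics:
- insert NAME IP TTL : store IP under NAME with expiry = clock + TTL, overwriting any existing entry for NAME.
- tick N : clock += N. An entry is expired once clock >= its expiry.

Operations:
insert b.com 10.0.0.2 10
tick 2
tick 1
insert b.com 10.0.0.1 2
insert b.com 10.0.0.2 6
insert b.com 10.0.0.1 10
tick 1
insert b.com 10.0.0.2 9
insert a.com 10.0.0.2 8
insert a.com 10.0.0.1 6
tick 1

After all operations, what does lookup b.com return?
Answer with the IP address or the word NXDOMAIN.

Op 1: insert b.com -> 10.0.0.2 (expiry=0+10=10). clock=0
Op 2: tick 2 -> clock=2.
Op 3: tick 1 -> clock=3.
Op 4: insert b.com -> 10.0.0.1 (expiry=3+2=5). clock=3
Op 5: insert b.com -> 10.0.0.2 (expiry=3+6=9). clock=3
Op 6: insert b.com -> 10.0.0.1 (expiry=3+10=13). clock=3
Op 7: tick 1 -> clock=4.
Op 8: insert b.com -> 10.0.0.2 (expiry=4+9=13). clock=4
Op 9: insert a.com -> 10.0.0.2 (expiry=4+8=12). clock=4
Op 10: insert a.com -> 10.0.0.1 (expiry=4+6=10). clock=4
Op 11: tick 1 -> clock=5.
lookup b.com: present, ip=10.0.0.2 expiry=13 > clock=5

Answer: 10.0.0.2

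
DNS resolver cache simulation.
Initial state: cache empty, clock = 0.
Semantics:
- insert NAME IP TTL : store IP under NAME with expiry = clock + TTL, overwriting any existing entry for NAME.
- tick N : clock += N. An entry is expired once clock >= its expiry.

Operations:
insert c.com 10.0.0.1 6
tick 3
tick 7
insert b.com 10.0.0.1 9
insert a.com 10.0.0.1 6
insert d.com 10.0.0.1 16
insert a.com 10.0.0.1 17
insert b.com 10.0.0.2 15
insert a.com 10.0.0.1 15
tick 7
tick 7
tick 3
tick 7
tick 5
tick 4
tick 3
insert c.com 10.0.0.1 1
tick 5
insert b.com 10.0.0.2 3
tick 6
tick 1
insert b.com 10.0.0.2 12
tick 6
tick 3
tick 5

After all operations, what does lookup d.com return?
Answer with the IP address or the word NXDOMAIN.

Op 1: insert c.com -> 10.0.0.1 (expiry=0+6=6). clock=0
Op 2: tick 3 -> clock=3.
Op 3: tick 7 -> clock=10. purged={c.com}
Op 4: insert b.com -> 10.0.0.1 (expiry=10+9=19). clock=10
Op 5: insert a.com -> 10.0.0.1 (expiry=10+6=16). clock=10
Op 6: insert d.com -> 10.0.0.1 (expiry=10+16=26). clock=10
Op 7: insert a.com -> 10.0.0.1 (expiry=10+17=27). clock=10
Op 8: insert b.com -> 10.0.0.2 (expiry=10+15=25). clock=10
Op 9: insert a.com -> 10.0.0.1 (expiry=10+15=25). clock=10
Op 10: tick 7 -> clock=17.
Op 11: tick 7 -> clock=24.
Op 12: tick 3 -> clock=27. purged={a.com,b.com,d.com}
Op 13: tick 7 -> clock=34.
Op 14: tick 5 -> clock=39.
Op 15: tick 4 -> clock=43.
Op 16: tick 3 -> clock=46.
Op 17: insert c.com -> 10.0.0.1 (expiry=46+1=47). clock=46
Op 18: tick 5 -> clock=51. purged={c.com}
Op 19: insert b.com -> 10.0.0.2 (expiry=51+3=54). clock=51
Op 20: tick 6 -> clock=57. purged={b.com}
Op 21: tick 1 -> clock=58.
Op 22: insert b.com -> 10.0.0.2 (expiry=58+12=70). clock=58
Op 23: tick 6 -> clock=64.
Op 24: tick 3 -> clock=67.
Op 25: tick 5 -> clock=72. purged={b.com}
lookup d.com: not in cache (expired or never inserted)

Answer: NXDOMAIN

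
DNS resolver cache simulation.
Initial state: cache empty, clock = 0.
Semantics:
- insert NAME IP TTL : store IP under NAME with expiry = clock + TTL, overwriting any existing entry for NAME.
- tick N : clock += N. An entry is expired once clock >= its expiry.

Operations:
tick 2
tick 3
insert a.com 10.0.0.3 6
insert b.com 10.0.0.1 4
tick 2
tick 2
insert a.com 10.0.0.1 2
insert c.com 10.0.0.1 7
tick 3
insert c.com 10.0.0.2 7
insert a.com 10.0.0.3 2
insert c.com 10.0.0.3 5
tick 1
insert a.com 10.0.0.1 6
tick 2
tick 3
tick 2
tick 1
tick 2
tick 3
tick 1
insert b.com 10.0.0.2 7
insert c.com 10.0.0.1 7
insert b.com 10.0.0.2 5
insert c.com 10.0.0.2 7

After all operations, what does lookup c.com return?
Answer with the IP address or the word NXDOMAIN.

Op 1: tick 2 -> clock=2.
Op 2: tick 3 -> clock=5.
Op 3: insert a.com -> 10.0.0.3 (expiry=5+6=11). clock=5
Op 4: insert b.com -> 10.0.0.1 (expiry=5+4=9). clock=5
Op 5: tick 2 -> clock=7.
Op 6: tick 2 -> clock=9. purged={b.com}
Op 7: insert a.com -> 10.0.0.1 (expiry=9+2=11). clock=9
Op 8: insert c.com -> 10.0.0.1 (expiry=9+7=16). clock=9
Op 9: tick 3 -> clock=12. purged={a.com}
Op 10: insert c.com -> 10.0.0.2 (expiry=12+7=19). clock=12
Op 11: insert a.com -> 10.0.0.3 (expiry=12+2=14). clock=12
Op 12: insert c.com -> 10.0.0.3 (expiry=12+5=17). clock=12
Op 13: tick 1 -> clock=13.
Op 14: insert a.com -> 10.0.0.1 (expiry=13+6=19). clock=13
Op 15: tick 2 -> clock=15.
Op 16: tick 3 -> clock=18. purged={c.com}
Op 17: tick 2 -> clock=20. purged={a.com}
Op 18: tick 1 -> clock=21.
Op 19: tick 2 -> clock=23.
Op 20: tick 3 -> clock=26.
Op 21: tick 1 -> clock=27.
Op 22: insert b.com -> 10.0.0.2 (expiry=27+7=34). clock=27
Op 23: insert c.com -> 10.0.0.1 (expiry=27+7=34). clock=27
Op 24: insert b.com -> 10.0.0.2 (expiry=27+5=32). clock=27
Op 25: insert c.com -> 10.0.0.2 (expiry=27+7=34). clock=27
lookup c.com: present, ip=10.0.0.2 expiry=34 > clock=27

Answer: 10.0.0.2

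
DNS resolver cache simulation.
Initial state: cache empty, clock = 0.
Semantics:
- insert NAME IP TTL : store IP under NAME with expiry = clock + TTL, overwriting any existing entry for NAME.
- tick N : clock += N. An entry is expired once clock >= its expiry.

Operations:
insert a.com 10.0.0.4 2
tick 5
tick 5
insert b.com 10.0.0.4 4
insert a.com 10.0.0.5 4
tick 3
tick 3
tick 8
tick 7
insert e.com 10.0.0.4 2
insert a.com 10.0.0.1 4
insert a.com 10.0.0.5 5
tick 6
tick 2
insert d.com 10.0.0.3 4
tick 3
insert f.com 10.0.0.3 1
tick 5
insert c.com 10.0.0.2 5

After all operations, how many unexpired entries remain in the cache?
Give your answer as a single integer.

Op 1: insert a.com -> 10.0.0.4 (expiry=0+2=2). clock=0
Op 2: tick 5 -> clock=5. purged={a.com}
Op 3: tick 5 -> clock=10.
Op 4: insert b.com -> 10.0.0.4 (expiry=10+4=14). clock=10
Op 5: insert a.com -> 10.0.0.5 (expiry=10+4=14). clock=10
Op 6: tick 3 -> clock=13.
Op 7: tick 3 -> clock=16. purged={a.com,b.com}
Op 8: tick 8 -> clock=24.
Op 9: tick 7 -> clock=31.
Op 10: insert e.com -> 10.0.0.4 (expiry=31+2=33). clock=31
Op 11: insert a.com -> 10.0.0.1 (expiry=31+4=35). clock=31
Op 12: insert a.com -> 10.0.0.5 (expiry=31+5=36). clock=31
Op 13: tick 6 -> clock=37. purged={a.com,e.com}
Op 14: tick 2 -> clock=39.
Op 15: insert d.com -> 10.0.0.3 (expiry=39+4=43). clock=39
Op 16: tick 3 -> clock=42.
Op 17: insert f.com -> 10.0.0.3 (expiry=42+1=43). clock=42
Op 18: tick 5 -> clock=47. purged={d.com,f.com}
Op 19: insert c.com -> 10.0.0.2 (expiry=47+5=52). clock=47
Final cache (unexpired): {c.com} -> size=1

Answer: 1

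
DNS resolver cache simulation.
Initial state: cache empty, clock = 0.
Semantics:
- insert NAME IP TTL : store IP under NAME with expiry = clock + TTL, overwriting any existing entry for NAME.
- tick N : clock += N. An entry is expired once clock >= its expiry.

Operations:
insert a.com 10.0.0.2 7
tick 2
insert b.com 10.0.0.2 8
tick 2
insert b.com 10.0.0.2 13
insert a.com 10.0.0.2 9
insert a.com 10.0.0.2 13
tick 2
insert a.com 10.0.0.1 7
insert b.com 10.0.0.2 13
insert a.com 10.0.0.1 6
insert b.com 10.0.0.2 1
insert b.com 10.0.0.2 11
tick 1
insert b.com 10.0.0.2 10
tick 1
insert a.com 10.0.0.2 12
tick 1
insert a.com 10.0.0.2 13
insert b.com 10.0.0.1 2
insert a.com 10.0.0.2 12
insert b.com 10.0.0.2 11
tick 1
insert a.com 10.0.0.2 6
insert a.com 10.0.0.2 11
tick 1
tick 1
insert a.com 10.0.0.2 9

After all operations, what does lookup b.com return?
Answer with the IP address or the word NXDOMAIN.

Op 1: insert a.com -> 10.0.0.2 (expiry=0+7=7). clock=0
Op 2: tick 2 -> clock=2.
Op 3: insert b.com -> 10.0.0.2 (expiry=2+8=10). clock=2
Op 4: tick 2 -> clock=4.
Op 5: insert b.com -> 10.0.0.2 (expiry=4+13=17). clock=4
Op 6: insert a.com -> 10.0.0.2 (expiry=4+9=13). clock=4
Op 7: insert a.com -> 10.0.0.2 (expiry=4+13=17). clock=4
Op 8: tick 2 -> clock=6.
Op 9: insert a.com -> 10.0.0.1 (expiry=6+7=13). clock=6
Op 10: insert b.com -> 10.0.0.2 (expiry=6+13=19). clock=6
Op 11: insert a.com -> 10.0.0.1 (expiry=6+6=12). clock=6
Op 12: insert b.com -> 10.0.0.2 (expiry=6+1=7). clock=6
Op 13: insert b.com -> 10.0.0.2 (expiry=6+11=17). clock=6
Op 14: tick 1 -> clock=7.
Op 15: insert b.com -> 10.0.0.2 (expiry=7+10=17). clock=7
Op 16: tick 1 -> clock=8.
Op 17: insert a.com -> 10.0.0.2 (expiry=8+12=20). clock=8
Op 18: tick 1 -> clock=9.
Op 19: insert a.com -> 10.0.0.2 (expiry=9+13=22). clock=9
Op 20: insert b.com -> 10.0.0.1 (expiry=9+2=11). clock=9
Op 21: insert a.com -> 10.0.0.2 (expiry=9+12=21). clock=9
Op 22: insert b.com -> 10.0.0.2 (expiry=9+11=20). clock=9
Op 23: tick 1 -> clock=10.
Op 24: insert a.com -> 10.0.0.2 (expiry=10+6=16). clock=10
Op 25: insert a.com -> 10.0.0.2 (expiry=10+11=21). clock=10
Op 26: tick 1 -> clock=11.
Op 27: tick 1 -> clock=12.
Op 28: insert a.com -> 10.0.0.2 (expiry=12+9=21). clock=12
lookup b.com: present, ip=10.0.0.2 expiry=20 > clock=12

Answer: 10.0.0.2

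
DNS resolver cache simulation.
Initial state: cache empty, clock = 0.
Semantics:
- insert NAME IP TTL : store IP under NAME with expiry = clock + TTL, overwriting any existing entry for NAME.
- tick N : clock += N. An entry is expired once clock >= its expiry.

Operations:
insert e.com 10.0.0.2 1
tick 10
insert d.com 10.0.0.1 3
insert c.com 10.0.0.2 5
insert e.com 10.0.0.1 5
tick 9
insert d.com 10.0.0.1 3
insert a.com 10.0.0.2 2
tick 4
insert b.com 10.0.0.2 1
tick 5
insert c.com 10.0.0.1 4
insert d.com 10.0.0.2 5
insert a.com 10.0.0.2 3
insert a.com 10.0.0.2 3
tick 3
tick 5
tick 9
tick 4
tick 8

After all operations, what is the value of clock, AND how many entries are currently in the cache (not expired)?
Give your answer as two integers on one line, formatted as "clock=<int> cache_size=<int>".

Op 1: insert e.com -> 10.0.0.2 (expiry=0+1=1). clock=0
Op 2: tick 10 -> clock=10. purged={e.com}
Op 3: insert d.com -> 10.0.0.1 (expiry=10+3=13). clock=10
Op 4: insert c.com -> 10.0.0.2 (expiry=10+5=15). clock=10
Op 5: insert e.com -> 10.0.0.1 (expiry=10+5=15). clock=10
Op 6: tick 9 -> clock=19. purged={c.com,d.com,e.com}
Op 7: insert d.com -> 10.0.0.1 (expiry=19+3=22). clock=19
Op 8: insert a.com -> 10.0.0.2 (expiry=19+2=21). clock=19
Op 9: tick 4 -> clock=23. purged={a.com,d.com}
Op 10: insert b.com -> 10.0.0.2 (expiry=23+1=24). clock=23
Op 11: tick 5 -> clock=28. purged={b.com}
Op 12: insert c.com -> 10.0.0.1 (expiry=28+4=32). clock=28
Op 13: insert d.com -> 10.0.0.2 (expiry=28+5=33). clock=28
Op 14: insert a.com -> 10.0.0.2 (expiry=28+3=31). clock=28
Op 15: insert a.com -> 10.0.0.2 (expiry=28+3=31). clock=28
Op 16: tick 3 -> clock=31. purged={a.com}
Op 17: tick 5 -> clock=36. purged={c.com,d.com}
Op 18: tick 9 -> clock=45.
Op 19: tick 4 -> clock=49.
Op 20: tick 8 -> clock=57.
Final clock = 57
Final cache (unexpired): {} -> size=0

Answer: clock=57 cache_size=0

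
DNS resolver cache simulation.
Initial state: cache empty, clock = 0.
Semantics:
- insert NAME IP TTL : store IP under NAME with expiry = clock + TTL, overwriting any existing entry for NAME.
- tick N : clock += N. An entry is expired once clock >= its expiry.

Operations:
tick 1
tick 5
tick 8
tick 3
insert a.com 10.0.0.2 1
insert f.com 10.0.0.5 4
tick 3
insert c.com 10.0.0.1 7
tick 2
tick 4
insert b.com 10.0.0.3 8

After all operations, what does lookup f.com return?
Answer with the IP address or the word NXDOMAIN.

Op 1: tick 1 -> clock=1.
Op 2: tick 5 -> clock=6.
Op 3: tick 8 -> clock=14.
Op 4: tick 3 -> clock=17.
Op 5: insert a.com -> 10.0.0.2 (expiry=17+1=18). clock=17
Op 6: insert f.com -> 10.0.0.5 (expiry=17+4=21). clock=17
Op 7: tick 3 -> clock=20. purged={a.com}
Op 8: insert c.com -> 10.0.0.1 (expiry=20+7=27). clock=20
Op 9: tick 2 -> clock=22. purged={f.com}
Op 10: tick 4 -> clock=26.
Op 11: insert b.com -> 10.0.0.3 (expiry=26+8=34). clock=26
lookup f.com: not in cache (expired or never inserted)

Answer: NXDOMAIN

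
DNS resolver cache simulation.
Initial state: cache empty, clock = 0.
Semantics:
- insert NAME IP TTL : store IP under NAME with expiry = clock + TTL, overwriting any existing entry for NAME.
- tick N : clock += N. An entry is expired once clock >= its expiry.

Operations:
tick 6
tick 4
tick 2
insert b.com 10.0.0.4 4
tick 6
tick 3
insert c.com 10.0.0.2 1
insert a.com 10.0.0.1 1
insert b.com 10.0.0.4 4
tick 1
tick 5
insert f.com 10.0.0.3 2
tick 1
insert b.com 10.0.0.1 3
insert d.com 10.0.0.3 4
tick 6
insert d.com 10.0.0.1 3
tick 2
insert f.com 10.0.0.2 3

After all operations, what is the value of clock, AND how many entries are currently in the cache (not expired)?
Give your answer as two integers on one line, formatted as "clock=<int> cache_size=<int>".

Answer: clock=36 cache_size=2

Derivation:
Op 1: tick 6 -> clock=6.
Op 2: tick 4 -> clock=10.
Op 3: tick 2 -> clock=12.
Op 4: insert b.com -> 10.0.0.4 (expiry=12+4=16). clock=12
Op 5: tick 6 -> clock=18. purged={b.com}
Op 6: tick 3 -> clock=21.
Op 7: insert c.com -> 10.0.0.2 (expiry=21+1=22). clock=21
Op 8: insert a.com -> 10.0.0.1 (expiry=21+1=22). clock=21
Op 9: insert b.com -> 10.0.0.4 (expiry=21+4=25). clock=21
Op 10: tick 1 -> clock=22. purged={a.com,c.com}
Op 11: tick 5 -> clock=27. purged={b.com}
Op 12: insert f.com -> 10.0.0.3 (expiry=27+2=29). clock=27
Op 13: tick 1 -> clock=28.
Op 14: insert b.com -> 10.0.0.1 (expiry=28+3=31). clock=28
Op 15: insert d.com -> 10.0.0.3 (expiry=28+4=32). clock=28
Op 16: tick 6 -> clock=34. purged={b.com,d.com,f.com}
Op 17: insert d.com -> 10.0.0.1 (expiry=34+3=37). clock=34
Op 18: tick 2 -> clock=36.
Op 19: insert f.com -> 10.0.0.2 (expiry=36+3=39). clock=36
Final clock = 36
Final cache (unexpired): {d.com,f.com} -> size=2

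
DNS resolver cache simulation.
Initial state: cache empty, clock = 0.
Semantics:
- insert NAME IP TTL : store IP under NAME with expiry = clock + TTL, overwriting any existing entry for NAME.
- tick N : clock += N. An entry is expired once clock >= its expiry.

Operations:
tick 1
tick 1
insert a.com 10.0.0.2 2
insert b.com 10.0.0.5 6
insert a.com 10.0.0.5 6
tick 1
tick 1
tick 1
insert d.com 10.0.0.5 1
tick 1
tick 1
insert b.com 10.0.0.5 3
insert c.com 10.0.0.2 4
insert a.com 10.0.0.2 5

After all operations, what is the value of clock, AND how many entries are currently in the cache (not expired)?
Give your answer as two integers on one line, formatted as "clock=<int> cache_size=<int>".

Op 1: tick 1 -> clock=1.
Op 2: tick 1 -> clock=2.
Op 3: insert a.com -> 10.0.0.2 (expiry=2+2=4). clock=2
Op 4: insert b.com -> 10.0.0.5 (expiry=2+6=8). clock=2
Op 5: insert a.com -> 10.0.0.5 (expiry=2+6=8). clock=2
Op 6: tick 1 -> clock=3.
Op 7: tick 1 -> clock=4.
Op 8: tick 1 -> clock=5.
Op 9: insert d.com -> 10.0.0.5 (expiry=5+1=6). clock=5
Op 10: tick 1 -> clock=6. purged={d.com}
Op 11: tick 1 -> clock=7.
Op 12: insert b.com -> 10.0.0.5 (expiry=7+3=10). clock=7
Op 13: insert c.com -> 10.0.0.2 (expiry=7+4=11). clock=7
Op 14: insert a.com -> 10.0.0.2 (expiry=7+5=12). clock=7
Final clock = 7
Final cache (unexpired): {a.com,b.com,c.com} -> size=3

Answer: clock=7 cache_size=3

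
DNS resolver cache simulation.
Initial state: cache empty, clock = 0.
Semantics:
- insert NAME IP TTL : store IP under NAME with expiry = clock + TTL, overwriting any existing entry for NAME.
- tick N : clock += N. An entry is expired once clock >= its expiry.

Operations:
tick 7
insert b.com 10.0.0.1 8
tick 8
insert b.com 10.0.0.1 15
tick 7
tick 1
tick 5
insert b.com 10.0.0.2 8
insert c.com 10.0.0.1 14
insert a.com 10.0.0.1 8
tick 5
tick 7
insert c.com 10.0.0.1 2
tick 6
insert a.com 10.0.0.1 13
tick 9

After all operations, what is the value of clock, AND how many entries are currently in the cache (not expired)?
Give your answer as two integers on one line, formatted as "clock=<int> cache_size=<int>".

Answer: clock=55 cache_size=1

Derivation:
Op 1: tick 7 -> clock=7.
Op 2: insert b.com -> 10.0.0.1 (expiry=7+8=15). clock=7
Op 3: tick 8 -> clock=15. purged={b.com}
Op 4: insert b.com -> 10.0.0.1 (expiry=15+15=30). clock=15
Op 5: tick 7 -> clock=22.
Op 6: tick 1 -> clock=23.
Op 7: tick 5 -> clock=28.
Op 8: insert b.com -> 10.0.0.2 (expiry=28+8=36). clock=28
Op 9: insert c.com -> 10.0.0.1 (expiry=28+14=42). clock=28
Op 10: insert a.com -> 10.0.0.1 (expiry=28+8=36). clock=28
Op 11: tick 5 -> clock=33.
Op 12: tick 7 -> clock=40. purged={a.com,b.com}
Op 13: insert c.com -> 10.0.0.1 (expiry=40+2=42). clock=40
Op 14: tick 6 -> clock=46. purged={c.com}
Op 15: insert a.com -> 10.0.0.1 (expiry=46+13=59). clock=46
Op 16: tick 9 -> clock=55.
Final clock = 55
Final cache (unexpired): {a.com} -> size=1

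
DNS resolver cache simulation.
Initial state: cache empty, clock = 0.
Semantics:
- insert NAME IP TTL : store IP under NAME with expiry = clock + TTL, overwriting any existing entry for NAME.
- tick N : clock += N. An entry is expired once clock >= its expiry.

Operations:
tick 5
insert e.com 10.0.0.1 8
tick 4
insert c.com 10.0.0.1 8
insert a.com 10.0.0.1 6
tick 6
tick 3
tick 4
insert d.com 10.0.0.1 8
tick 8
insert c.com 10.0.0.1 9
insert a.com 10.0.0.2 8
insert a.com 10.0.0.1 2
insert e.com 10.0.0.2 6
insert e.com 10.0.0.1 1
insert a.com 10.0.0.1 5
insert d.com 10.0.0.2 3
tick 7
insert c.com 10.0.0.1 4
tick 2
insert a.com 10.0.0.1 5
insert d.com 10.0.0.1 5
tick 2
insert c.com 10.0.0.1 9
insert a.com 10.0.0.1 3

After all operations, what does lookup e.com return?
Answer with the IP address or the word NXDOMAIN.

Answer: NXDOMAIN

Derivation:
Op 1: tick 5 -> clock=5.
Op 2: insert e.com -> 10.0.0.1 (expiry=5+8=13). clock=5
Op 3: tick 4 -> clock=9.
Op 4: insert c.com -> 10.0.0.1 (expiry=9+8=17). clock=9
Op 5: insert a.com -> 10.0.0.1 (expiry=9+6=15). clock=9
Op 6: tick 6 -> clock=15. purged={a.com,e.com}
Op 7: tick 3 -> clock=18. purged={c.com}
Op 8: tick 4 -> clock=22.
Op 9: insert d.com -> 10.0.0.1 (expiry=22+8=30). clock=22
Op 10: tick 8 -> clock=30. purged={d.com}
Op 11: insert c.com -> 10.0.0.1 (expiry=30+9=39). clock=30
Op 12: insert a.com -> 10.0.0.2 (expiry=30+8=38). clock=30
Op 13: insert a.com -> 10.0.0.1 (expiry=30+2=32). clock=30
Op 14: insert e.com -> 10.0.0.2 (expiry=30+6=36). clock=30
Op 15: insert e.com -> 10.0.0.1 (expiry=30+1=31). clock=30
Op 16: insert a.com -> 10.0.0.1 (expiry=30+5=35). clock=30
Op 17: insert d.com -> 10.0.0.2 (expiry=30+3=33). clock=30
Op 18: tick 7 -> clock=37. purged={a.com,d.com,e.com}
Op 19: insert c.com -> 10.0.0.1 (expiry=37+4=41). clock=37
Op 20: tick 2 -> clock=39.
Op 21: insert a.com -> 10.0.0.1 (expiry=39+5=44). clock=39
Op 22: insert d.com -> 10.0.0.1 (expiry=39+5=44). clock=39
Op 23: tick 2 -> clock=41. purged={c.com}
Op 24: insert c.com -> 10.0.0.1 (expiry=41+9=50). clock=41
Op 25: insert a.com -> 10.0.0.1 (expiry=41+3=44). clock=41
lookup e.com: not in cache (expired or never inserted)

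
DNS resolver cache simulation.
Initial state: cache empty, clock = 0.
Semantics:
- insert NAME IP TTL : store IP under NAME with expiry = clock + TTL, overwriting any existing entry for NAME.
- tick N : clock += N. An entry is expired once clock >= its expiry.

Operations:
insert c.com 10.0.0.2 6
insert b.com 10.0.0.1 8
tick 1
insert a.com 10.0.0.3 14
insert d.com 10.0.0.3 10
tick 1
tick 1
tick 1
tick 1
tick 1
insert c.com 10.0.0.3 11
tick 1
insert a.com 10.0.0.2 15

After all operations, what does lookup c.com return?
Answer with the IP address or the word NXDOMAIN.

Answer: 10.0.0.3

Derivation:
Op 1: insert c.com -> 10.0.0.2 (expiry=0+6=6). clock=0
Op 2: insert b.com -> 10.0.0.1 (expiry=0+8=8). clock=0
Op 3: tick 1 -> clock=1.
Op 4: insert a.com -> 10.0.0.3 (expiry=1+14=15). clock=1
Op 5: insert d.com -> 10.0.0.3 (expiry=1+10=11). clock=1
Op 6: tick 1 -> clock=2.
Op 7: tick 1 -> clock=3.
Op 8: tick 1 -> clock=4.
Op 9: tick 1 -> clock=5.
Op 10: tick 1 -> clock=6. purged={c.com}
Op 11: insert c.com -> 10.0.0.3 (expiry=6+11=17). clock=6
Op 12: tick 1 -> clock=7.
Op 13: insert a.com -> 10.0.0.2 (expiry=7+15=22). clock=7
lookup c.com: present, ip=10.0.0.3 expiry=17 > clock=7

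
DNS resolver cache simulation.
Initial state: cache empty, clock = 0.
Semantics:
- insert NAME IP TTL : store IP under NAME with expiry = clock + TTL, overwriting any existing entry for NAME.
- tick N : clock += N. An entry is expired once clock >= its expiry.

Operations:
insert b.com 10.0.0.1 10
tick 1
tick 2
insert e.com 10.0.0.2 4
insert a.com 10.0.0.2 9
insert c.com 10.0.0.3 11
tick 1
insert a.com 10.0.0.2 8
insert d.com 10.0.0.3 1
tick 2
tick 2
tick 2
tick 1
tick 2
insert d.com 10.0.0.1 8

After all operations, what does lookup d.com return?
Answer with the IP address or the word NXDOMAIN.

Answer: 10.0.0.1

Derivation:
Op 1: insert b.com -> 10.0.0.1 (expiry=0+10=10). clock=0
Op 2: tick 1 -> clock=1.
Op 3: tick 2 -> clock=3.
Op 4: insert e.com -> 10.0.0.2 (expiry=3+4=7). clock=3
Op 5: insert a.com -> 10.0.0.2 (expiry=3+9=12). clock=3
Op 6: insert c.com -> 10.0.0.3 (expiry=3+11=14). clock=3
Op 7: tick 1 -> clock=4.
Op 8: insert a.com -> 10.0.0.2 (expiry=4+8=12). clock=4
Op 9: insert d.com -> 10.0.0.3 (expiry=4+1=5). clock=4
Op 10: tick 2 -> clock=6. purged={d.com}
Op 11: tick 2 -> clock=8. purged={e.com}
Op 12: tick 2 -> clock=10. purged={b.com}
Op 13: tick 1 -> clock=11.
Op 14: tick 2 -> clock=13. purged={a.com}
Op 15: insert d.com -> 10.0.0.1 (expiry=13+8=21). clock=13
lookup d.com: present, ip=10.0.0.1 expiry=21 > clock=13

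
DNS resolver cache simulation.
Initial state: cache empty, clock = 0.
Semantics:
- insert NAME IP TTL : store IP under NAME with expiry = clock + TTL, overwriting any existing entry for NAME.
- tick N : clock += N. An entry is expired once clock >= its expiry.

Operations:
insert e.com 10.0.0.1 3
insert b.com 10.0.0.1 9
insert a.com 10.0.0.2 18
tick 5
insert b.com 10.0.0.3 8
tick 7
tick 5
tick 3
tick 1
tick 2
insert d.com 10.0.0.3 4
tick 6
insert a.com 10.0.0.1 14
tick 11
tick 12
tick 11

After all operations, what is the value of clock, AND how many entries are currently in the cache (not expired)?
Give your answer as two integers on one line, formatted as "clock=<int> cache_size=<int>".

Answer: clock=63 cache_size=0

Derivation:
Op 1: insert e.com -> 10.0.0.1 (expiry=0+3=3). clock=0
Op 2: insert b.com -> 10.0.0.1 (expiry=0+9=9). clock=0
Op 3: insert a.com -> 10.0.0.2 (expiry=0+18=18). clock=0
Op 4: tick 5 -> clock=5. purged={e.com}
Op 5: insert b.com -> 10.0.0.3 (expiry=5+8=13). clock=5
Op 6: tick 7 -> clock=12.
Op 7: tick 5 -> clock=17. purged={b.com}
Op 8: tick 3 -> clock=20. purged={a.com}
Op 9: tick 1 -> clock=21.
Op 10: tick 2 -> clock=23.
Op 11: insert d.com -> 10.0.0.3 (expiry=23+4=27). clock=23
Op 12: tick 6 -> clock=29. purged={d.com}
Op 13: insert a.com -> 10.0.0.1 (expiry=29+14=43). clock=29
Op 14: tick 11 -> clock=40.
Op 15: tick 12 -> clock=52. purged={a.com}
Op 16: tick 11 -> clock=63.
Final clock = 63
Final cache (unexpired): {} -> size=0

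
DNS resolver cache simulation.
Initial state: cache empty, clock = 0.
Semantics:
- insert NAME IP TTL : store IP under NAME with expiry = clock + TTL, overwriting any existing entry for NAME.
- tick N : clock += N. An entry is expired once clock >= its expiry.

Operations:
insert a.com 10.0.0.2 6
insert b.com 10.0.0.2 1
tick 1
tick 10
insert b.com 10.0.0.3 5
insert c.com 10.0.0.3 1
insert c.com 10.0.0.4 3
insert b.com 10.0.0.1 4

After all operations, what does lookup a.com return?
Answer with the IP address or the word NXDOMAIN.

Op 1: insert a.com -> 10.0.0.2 (expiry=0+6=6). clock=0
Op 2: insert b.com -> 10.0.0.2 (expiry=0+1=1). clock=0
Op 3: tick 1 -> clock=1. purged={b.com}
Op 4: tick 10 -> clock=11. purged={a.com}
Op 5: insert b.com -> 10.0.0.3 (expiry=11+5=16). clock=11
Op 6: insert c.com -> 10.0.0.3 (expiry=11+1=12). clock=11
Op 7: insert c.com -> 10.0.0.4 (expiry=11+3=14). clock=11
Op 8: insert b.com -> 10.0.0.1 (expiry=11+4=15). clock=11
lookup a.com: not in cache (expired or never inserted)

Answer: NXDOMAIN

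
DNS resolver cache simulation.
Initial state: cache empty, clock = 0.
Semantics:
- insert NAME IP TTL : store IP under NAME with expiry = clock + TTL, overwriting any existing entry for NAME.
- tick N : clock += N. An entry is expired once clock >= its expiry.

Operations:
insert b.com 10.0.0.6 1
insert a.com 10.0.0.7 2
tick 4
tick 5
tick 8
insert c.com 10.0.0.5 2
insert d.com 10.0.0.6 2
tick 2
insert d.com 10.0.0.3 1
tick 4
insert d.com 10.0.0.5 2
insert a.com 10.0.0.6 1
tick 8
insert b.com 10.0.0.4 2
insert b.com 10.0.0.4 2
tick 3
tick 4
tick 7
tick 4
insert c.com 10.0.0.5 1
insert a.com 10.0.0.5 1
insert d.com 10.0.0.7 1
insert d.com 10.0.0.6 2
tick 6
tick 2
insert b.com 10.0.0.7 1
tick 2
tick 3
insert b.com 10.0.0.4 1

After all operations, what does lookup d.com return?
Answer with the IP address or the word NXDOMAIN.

Op 1: insert b.com -> 10.0.0.6 (expiry=0+1=1). clock=0
Op 2: insert a.com -> 10.0.0.7 (expiry=0+2=2). clock=0
Op 3: tick 4 -> clock=4. purged={a.com,b.com}
Op 4: tick 5 -> clock=9.
Op 5: tick 8 -> clock=17.
Op 6: insert c.com -> 10.0.0.5 (expiry=17+2=19). clock=17
Op 7: insert d.com -> 10.0.0.6 (expiry=17+2=19). clock=17
Op 8: tick 2 -> clock=19. purged={c.com,d.com}
Op 9: insert d.com -> 10.0.0.3 (expiry=19+1=20). clock=19
Op 10: tick 4 -> clock=23. purged={d.com}
Op 11: insert d.com -> 10.0.0.5 (expiry=23+2=25). clock=23
Op 12: insert a.com -> 10.0.0.6 (expiry=23+1=24). clock=23
Op 13: tick 8 -> clock=31. purged={a.com,d.com}
Op 14: insert b.com -> 10.0.0.4 (expiry=31+2=33). clock=31
Op 15: insert b.com -> 10.0.0.4 (expiry=31+2=33). clock=31
Op 16: tick 3 -> clock=34. purged={b.com}
Op 17: tick 4 -> clock=38.
Op 18: tick 7 -> clock=45.
Op 19: tick 4 -> clock=49.
Op 20: insert c.com -> 10.0.0.5 (expiry=49+1=50). clock=49
Op 21: insert a.com -> 10.0.0.5 (expiry=49+1=50). clock=49
Op 22: insert d.com -> 10.0.0.7 (expiry=49+1=50). clock=49
Op 23: insert d.com -> 10.0.0.6 (expiry=49+2=51). clock=49
Op 24: tick 6 -> clock=55. purged={a.com,c.com,d.com}
Op 25: tick 2 -> clock=57.
Op 26: insert b.com -> 10.0.0.7 (expiry=57+1=58). clock=57
Op 27: tick 2 -> clock=59. purged={b.com}
Op 28: tick 3 -> clock=62.
Op 29: insert b.com -> 10.0.0.4 (expiry=62+1=63). clock=62
lookup d.com: not in cache (expired or never inserted)

Answer: NXDOMAIN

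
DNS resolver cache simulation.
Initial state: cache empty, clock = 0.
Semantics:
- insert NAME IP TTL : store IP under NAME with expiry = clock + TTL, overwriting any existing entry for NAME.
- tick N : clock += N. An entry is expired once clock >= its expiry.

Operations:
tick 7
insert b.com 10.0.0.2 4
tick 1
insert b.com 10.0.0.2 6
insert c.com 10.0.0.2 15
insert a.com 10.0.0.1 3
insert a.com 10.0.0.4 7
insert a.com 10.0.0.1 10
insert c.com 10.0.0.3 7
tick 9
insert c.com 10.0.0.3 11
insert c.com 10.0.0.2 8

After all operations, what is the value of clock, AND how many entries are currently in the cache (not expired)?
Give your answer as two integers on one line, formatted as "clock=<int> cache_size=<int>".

Answer: clock=17 cache_size=2

Derivation:
Op 1: tick 7 -> clock=7.
Op 2: insert b.com -> 10.0.0.2 (expiry=7+4=11). clock=7
Op 3: tick 1 -> clock=8.
Op 4: insert b.com -> 10.0.0.2 (expiry=8+6=14). clock=8
Op 5: insert c.com -> 10.0.0.2 (expiry=8+15=23). clock=8
Op 6: insert a.com -> 10.0.0.1 (expiry=8+3=11). clock=8
Op 7: insert a.com -> 10.0.0.4 (expiry=8+7=15). clock=8
Op 8: insert a.com -> 10.0.0.1 (expiry=8+10=18). clock=8
Op 9: insert c.com -> 10.0.0.3 (expiry=8+7=15). clock=8
Op 10: tick 9 -> clock=17. purged={b.com,c.com}
Op 11: insert c.com -> 10.0.0.3 (expiry=17+11=28). clock=17
Op 12: insert c.com -> 10.0.0.2 (expiry=17+8=25). clock=17
Final clock = 17
Final cache (unexpired): {a.com,c.com} -> size=2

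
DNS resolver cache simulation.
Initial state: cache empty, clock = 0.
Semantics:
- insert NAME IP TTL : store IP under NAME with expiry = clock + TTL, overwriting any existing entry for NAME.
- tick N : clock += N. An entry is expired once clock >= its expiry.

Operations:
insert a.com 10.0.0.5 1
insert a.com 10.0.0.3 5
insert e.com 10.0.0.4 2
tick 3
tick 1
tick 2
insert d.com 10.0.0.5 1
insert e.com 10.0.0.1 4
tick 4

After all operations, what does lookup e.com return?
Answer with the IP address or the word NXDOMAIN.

Answer: NXDOMAIN

Derivation:
Op 1: insert a.com -> 10.0.0.5 (expiry=0+1=1). clock=0
Op 2: insert a.com -> 10.0.0.3 (expiry=0+5=5). clock=0
Op 3: insert e.com -> 10.0.0.4 (expiry=0+2=2). clock=0
Op 4: tick 3 -> clock=3. purged={e.com}
Op 5: tick 1 -> clock=4.
Op 6: tick 2 -> clock=6. purged={a.com}
Op 7: insert d.com -> 10.0.0.5 (expiry=6+1=7). clock=6
Op 8: insert e.com -> 10.0.0.1 (expiry=6+4=10). clock=6
Op 9: tick 4 -> clock=10. purged={d.com,e.com}
lookup e.com: not in cache (expired or never inserted)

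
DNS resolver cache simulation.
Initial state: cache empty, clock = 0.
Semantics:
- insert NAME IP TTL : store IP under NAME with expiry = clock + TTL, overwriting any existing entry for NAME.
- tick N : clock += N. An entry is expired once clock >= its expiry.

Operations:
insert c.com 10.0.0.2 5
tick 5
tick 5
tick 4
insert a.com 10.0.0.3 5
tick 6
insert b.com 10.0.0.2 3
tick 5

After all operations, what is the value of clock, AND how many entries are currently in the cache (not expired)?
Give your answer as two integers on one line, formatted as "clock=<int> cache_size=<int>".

Answer: clock=25 cache_size=0

Derivation:
Op 1: insert c.com -> 10.0.0.2 (expiry=0+5=5). clock=0
Op 2: tick 5 -> clock=5. purged={c.com}
Op 3: tick 5 -> clock=10.
Op 4: tick 4 -> clock=14.
Op 5: insert a.com -> 10.0.0.3 (expiry=14+5=19). clock=14
Op 6: tick 6 -> clock=20. purged={a.com}
Op 7: insert b.com -> 10.0.0.2 (expiry=20+3=23). clock=20
Op 8: tick 5 -> clock=25. purged={b.com}
Final clock = 25
Final cache (unexpired): {} -> size=0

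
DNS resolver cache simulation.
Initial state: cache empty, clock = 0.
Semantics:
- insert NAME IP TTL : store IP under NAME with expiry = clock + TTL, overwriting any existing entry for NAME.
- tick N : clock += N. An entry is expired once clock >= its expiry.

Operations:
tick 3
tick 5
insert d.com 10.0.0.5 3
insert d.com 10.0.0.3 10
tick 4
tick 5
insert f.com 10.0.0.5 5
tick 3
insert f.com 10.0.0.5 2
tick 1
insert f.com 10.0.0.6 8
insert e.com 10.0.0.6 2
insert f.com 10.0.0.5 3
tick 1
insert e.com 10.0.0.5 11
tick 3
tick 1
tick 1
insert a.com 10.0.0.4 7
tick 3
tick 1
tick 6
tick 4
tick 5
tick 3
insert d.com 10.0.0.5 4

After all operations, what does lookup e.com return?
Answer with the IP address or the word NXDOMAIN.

Answer: NXDOMAIN

Derivation:
Op 1: tick 3 -> clock=3.
Op 2: tick 5 -> clock=8.
Op 3: insert d.com -> 10.0.0.5 (expiry=8+3=11). clock=8
Op 4: insert d.com -> 10.0.0.3 (expiry=8+10=18). clock=8
Op 5: tick 4 -> clock=12.
Op 6: tick 5 -> clock=17.
Op 7: insert f.com -> 10.0.0.5 (expiry=17+5=22). clock=17
Op 8: tick 3 -> clock=20. purged={d.com}
Op 9: insert f.com -> 10.0.0.5 (expiry=20+2=22). clock=20
Op 10: tick 1 -> clock=21.
Op 11: insert f.com -> 10.0.0.6 (expiry=21+8=29). clock=21
Op 12: insert e.com -> 10.0.0.6 (expiry=21+2=23). clock=21
Op 13: insert f.com -> 10.0.0.5 (expiry=21+3=24). clock=21
Op 14: tick 1 -> clock=22.
Op 15: insert e.com -> 10.0.0.5 (expiry=22+11=33). clock=22
Op 16: tick 3 -> clock=25. purged={f.com}
Op 17: tick 1 -> clock=26.
Op 18: tick 1 -> clock=27.
Op 19: insert a.com -> 10.0.0.4 (expiry=27+7=34). clock=27
Op 20: tick 3 -> clock=30.
Op 21: tick 1 -> clock=31.
Op 22: tick 6 -> clock=37. purged={a.com,e.com}
Op 23: tick 4 -> clock=41.
Op 24: tick 5 -> clock=46.
Op 25: tick 3 -> clock=49.
Op 26: insert d.com -> 10.0.0.5 (expiry=49+4=53). clock=49
lookup e.com: not in cache (expired or never inserted)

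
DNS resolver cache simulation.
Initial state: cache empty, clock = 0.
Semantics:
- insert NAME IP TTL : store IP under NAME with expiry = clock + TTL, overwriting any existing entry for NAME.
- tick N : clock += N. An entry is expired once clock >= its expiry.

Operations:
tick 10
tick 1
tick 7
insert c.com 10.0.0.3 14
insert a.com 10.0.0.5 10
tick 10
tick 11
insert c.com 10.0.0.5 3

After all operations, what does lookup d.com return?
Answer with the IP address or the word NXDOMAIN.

Answer: NXDOMAIN

Derivation:
Op 1: tick 10 -> clock=10.
Op 2: tick 1 -> clock=11.
Op 3: tick 7 -> clock=18.
Op 4: insert c.com -> 10.0.0.3 (expiry=18+14=32). clock=18
Op 5: insert a.com -> 10.0.0.5 (expiry=18+10=28). clock=18
Op 6: tick 10 -> clock=28. purged={a.com}
Op 7: tick 11 -> clock=39. purged={c.com}
Op 8: insert c.com -> 10.0.0.5 (expiry=39+3=42). clock=39
lookup d.com: not in cache (expired or never inserted)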